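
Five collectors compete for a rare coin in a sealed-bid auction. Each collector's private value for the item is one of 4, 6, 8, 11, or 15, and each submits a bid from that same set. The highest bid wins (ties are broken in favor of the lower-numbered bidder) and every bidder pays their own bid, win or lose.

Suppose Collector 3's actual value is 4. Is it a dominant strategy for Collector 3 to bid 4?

Consider the case where Collector 1 bids 4, Collector 2 bids 4, Collector 4 bids 4 and Collector 5 bids 4.
Truthful bid 4: loses but pays 4, utility -4.
Bid 6 instead: wins, pays 6, utility 4 - 6 = -2.
Since -2 > -4, bidding 6 is strictly better here, so truthful bidding is not dominant.

No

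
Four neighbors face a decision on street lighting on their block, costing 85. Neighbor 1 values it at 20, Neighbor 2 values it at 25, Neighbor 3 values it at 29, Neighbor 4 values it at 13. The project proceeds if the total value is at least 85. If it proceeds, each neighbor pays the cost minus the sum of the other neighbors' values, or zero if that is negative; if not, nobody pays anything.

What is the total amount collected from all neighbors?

Total value 87 ≥ cost 85, so it is built.
Neighbor 1: others sum to 67; max(0, 85 - 67) = 18.
Neighbor 2: others sum to 62; max(0, 85 - 62) = 23.
Neighbor 3: others sum to 58; max(0, 85 - 58) = 27.
Neighbor 4: others sum to 74; max(0, 85 - 74) = 11.
Total collected = 18 + 23 + 27 + 11 = 79.

79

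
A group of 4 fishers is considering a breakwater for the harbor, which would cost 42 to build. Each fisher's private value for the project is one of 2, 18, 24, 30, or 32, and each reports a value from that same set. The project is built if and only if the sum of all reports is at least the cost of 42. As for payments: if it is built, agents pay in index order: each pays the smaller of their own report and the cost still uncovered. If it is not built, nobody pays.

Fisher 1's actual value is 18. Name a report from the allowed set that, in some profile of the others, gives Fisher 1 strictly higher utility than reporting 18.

2

Suppose Fisher 2 reports 2, Fisher 3 reports 18 and Fisher 4 reports 24.
Report 18: project built, pays 18, utility 18 - 18 = 0.
Report 2: project built, pays 2, utility 18 - 2 = 16.
So reporting 2 beats truth here (16 > 0).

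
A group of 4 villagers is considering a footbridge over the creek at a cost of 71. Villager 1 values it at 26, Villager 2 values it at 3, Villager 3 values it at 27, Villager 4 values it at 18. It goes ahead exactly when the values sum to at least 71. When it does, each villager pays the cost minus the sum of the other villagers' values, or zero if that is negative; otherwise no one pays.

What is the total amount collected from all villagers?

62

Total value 74 ≥ cost 71, so it is built.
Villager 1: others sum to 48; max(0, 71 - 48) = 23.
Villager 2: others sum to 71; max(0, 71 - 71) = 0.
Villager 3: others sum to 47; max(0, 71 - 47) = 24.
Villager 4: others sum to 56; max(0, 71 - 56) = 15.
Total collected = 23 + 0 + 24 + 15 = 62.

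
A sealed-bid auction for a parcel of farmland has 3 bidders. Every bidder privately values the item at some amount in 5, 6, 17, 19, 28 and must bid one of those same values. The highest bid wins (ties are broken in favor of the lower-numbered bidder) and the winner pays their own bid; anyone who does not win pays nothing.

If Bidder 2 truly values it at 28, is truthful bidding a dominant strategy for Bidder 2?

No

Consider the case where Bidder 1 bids 5 and Bidder 3 bids 5.
Truthful bid 28: wins, pays 28, utility 28 - 28 = 0.
Bid 6 instead: wins, pays 6, utility 28 - 6 = 22.
Since 22 > 0, bidding 6 is strictly better here, so truthful bidding is not dominant.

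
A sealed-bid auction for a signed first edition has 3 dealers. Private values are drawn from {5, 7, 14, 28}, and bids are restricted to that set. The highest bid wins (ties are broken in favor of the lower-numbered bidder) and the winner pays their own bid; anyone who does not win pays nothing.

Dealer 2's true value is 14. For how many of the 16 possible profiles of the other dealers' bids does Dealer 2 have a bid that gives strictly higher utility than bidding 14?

2

Others bid (5, 5): truth gives 0; bid 7 gives 7 > 0. Violating.
Others bid (5, 7): truth gives 0; bid 7 gives 7 > 0. Violating.
Others bid (5, 14): truth gives 0; no alternative beats it.
Others bid (5, 28): truth gives 0; no alternative beats it.
(Checking all 16 profiles: 2 have a profitable deviation, 14 do not.)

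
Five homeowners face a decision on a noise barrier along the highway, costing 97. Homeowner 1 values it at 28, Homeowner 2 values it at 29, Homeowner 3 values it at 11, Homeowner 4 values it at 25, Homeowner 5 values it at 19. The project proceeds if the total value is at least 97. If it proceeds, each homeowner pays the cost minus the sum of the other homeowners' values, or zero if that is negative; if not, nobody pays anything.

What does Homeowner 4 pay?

Total value 112 ≥ cost 97, so the project is built.
The other homeowners' values sum to 87.
Cost minus that sum is 97 - 87 = 10.

10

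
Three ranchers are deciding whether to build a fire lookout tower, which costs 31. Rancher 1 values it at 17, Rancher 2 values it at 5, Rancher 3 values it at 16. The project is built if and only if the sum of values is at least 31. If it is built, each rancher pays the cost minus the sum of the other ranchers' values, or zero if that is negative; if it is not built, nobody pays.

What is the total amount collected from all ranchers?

Total value 38 ≥ cost 31, so it is built.
Rancher 1: others sum to 21; max(0, 31 - 21) = 10.
Rancher 2: others sum to 33; max(0, 31 - 33) = 0.
Rancher 3: others sum to 22; max(0, 31 - 22) = 9.
Total collected = 10 + 0 + 9 = 19.

19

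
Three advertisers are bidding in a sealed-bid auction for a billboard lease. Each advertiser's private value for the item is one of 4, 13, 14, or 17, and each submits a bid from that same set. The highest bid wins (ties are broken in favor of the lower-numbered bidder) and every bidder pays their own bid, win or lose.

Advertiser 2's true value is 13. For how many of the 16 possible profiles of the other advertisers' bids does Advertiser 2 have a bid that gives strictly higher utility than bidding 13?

14

Others bid (4, 14): truth gives -13; bid 14 gives -1 > -13. Violating.
Others bid (4, 17): truth gives -13; bid 4 gives -4 > -13. Violating.
Others bid (13, 4): truth gives -13; bid 14 gives -1 > -13. Violating.
Others bid (13, 13): truth gives -13; bid 14 gives -1 > -13. Violating.
Others bid (4, 4): truth gives 0; no alternative beats it.
Others bid (4, 13): truth gives 0; no alternative beats it.
(Checking all 16 profiles: 14 have a profitable deviation, 2 do not.)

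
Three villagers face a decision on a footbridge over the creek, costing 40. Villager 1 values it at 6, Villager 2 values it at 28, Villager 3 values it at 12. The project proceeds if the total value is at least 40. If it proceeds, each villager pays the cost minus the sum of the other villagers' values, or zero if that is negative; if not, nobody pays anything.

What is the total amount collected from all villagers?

28

Total value 46 ≥ cost 40, so it is built.
Villager 1: others sum to 40; max(0, 40 - 40) = 0.
Villager 2: others sum to 18; max(0, 40 - 18) = 22.
Villager 3: others sum to 34; max(0, 40 - 34) = 6.
Total collected = 0 + 22 + 6 = 28.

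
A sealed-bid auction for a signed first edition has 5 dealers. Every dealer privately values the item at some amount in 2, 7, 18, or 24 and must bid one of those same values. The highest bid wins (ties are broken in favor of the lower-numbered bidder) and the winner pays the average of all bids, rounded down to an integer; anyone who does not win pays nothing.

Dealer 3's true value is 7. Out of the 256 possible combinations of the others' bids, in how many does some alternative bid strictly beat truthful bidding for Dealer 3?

2

Others bid (2, 7, 2, 2): truth gives 0; bid 18 gives 1 > 0. Violating.
Others bid (7, 2, 2, 2): truth gives 0; bid 18 gives 1 > 0. Violating.
Others bid (2, 2, 2, 2): truth gives 4; no alternative beats it.
Others bid (2, 2, 2, 7): truth gives 3; no alternative beats it.
(Checking all 256 profiles: 2 have a profitable deviation, 254 do not.)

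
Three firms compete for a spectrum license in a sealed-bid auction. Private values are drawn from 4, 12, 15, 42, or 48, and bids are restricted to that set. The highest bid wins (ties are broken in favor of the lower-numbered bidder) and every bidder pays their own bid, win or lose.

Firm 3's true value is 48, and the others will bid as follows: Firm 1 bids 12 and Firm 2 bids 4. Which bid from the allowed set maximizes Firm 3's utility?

Bid 4: loses but pays 4, utility -4.
Bid 12: loses but pays 12, utility -12.
Bid 15: wins, pays 15, utility 48 - 15 = 33.
Bid 42: wins, pays 42, utility 48 - 42 = 6.
Bid 48: wins, pays 48, utility 48 - 48 = 0.
The best choice is 15 with utility 33.

15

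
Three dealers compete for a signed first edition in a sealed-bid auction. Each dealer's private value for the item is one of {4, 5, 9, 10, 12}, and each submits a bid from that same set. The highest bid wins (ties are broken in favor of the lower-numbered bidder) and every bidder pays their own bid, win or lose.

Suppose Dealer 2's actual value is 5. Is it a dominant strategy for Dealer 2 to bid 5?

No

Consider the case where Dealer 1 bids 4 and Dealer 3 bids 9.
Truthful bid 5: loses but pays 5, utility -5.
Bid 4 instead: loses but pays 4, utility -4.
Since -4 > -5, bidding 4 is strictly better here, so truthful bidding is not dominant.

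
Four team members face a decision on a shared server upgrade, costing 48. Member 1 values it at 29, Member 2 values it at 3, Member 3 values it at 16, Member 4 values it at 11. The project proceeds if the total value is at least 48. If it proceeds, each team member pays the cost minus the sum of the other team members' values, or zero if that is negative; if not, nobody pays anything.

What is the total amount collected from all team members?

Total value 59 ≥ cost 48, so it is built.
Member 1: others sum to 30; max(0, 48 - 30) = 18.
Member 2: others sum to 56; max(0, 48 - 56) = 0.
Member 3: others sum to 43; max(0, 48 - 43) = 5.
Member 4: others sum to 48; max(0, 48 - 48) = 0.
Total collected = 18 + 0 + 5 + 0 = 23.

23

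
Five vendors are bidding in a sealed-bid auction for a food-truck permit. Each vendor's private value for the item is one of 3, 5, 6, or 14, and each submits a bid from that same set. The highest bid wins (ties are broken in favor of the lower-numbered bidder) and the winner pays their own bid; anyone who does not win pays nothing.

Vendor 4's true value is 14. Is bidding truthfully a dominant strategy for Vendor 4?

No

Consider the case where Vendor 1 bids 3, Vendor 2 bids 3, Vendor 3 bids 3 and Vendor 5 bids 3.
Truthful bid 14: wins, pays 14, utility 14 - 14 = 0.
Bid 5 instead: wins, pays 5, utility 14 - 5 = 9.
Since 9 > 0, bidding 5 is strictly better here, so truthful bidding is not dominant.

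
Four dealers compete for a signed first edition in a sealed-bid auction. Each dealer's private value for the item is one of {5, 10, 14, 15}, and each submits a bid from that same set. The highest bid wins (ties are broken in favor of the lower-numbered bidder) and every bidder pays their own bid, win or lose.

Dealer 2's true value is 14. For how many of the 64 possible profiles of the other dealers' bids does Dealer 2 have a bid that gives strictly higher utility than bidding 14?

50

Others bid (5, 5, 5): truth gives 0; bid 10 gives 4 > 0. Violating.
Others bid (5, 5, 10): truth gives 0; bid 10 gives 4 > 0. Violating.
Others bid (5, 5, 15): truth gives -14; bid 15 gives -1 > -14. Violating.
Others bid (5, 10, 5): truth gives 0; bid 10 gives 4 > 0. Violating.
Others bid (5, 5, 14): truth gives 0; no alternative beats it.
Others bid (5, 10, 14): truth gives 0; no alternative beats it.
(Checking all 64 profiles: 50 have a profitable deviation, 14 do not.)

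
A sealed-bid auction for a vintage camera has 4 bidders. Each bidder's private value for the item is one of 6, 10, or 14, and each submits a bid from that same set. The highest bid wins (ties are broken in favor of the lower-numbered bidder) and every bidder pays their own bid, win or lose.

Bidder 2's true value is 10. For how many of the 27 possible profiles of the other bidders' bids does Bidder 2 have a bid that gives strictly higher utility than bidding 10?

Others bid (6, 6, 14): truth gives -10; bid 14 gives -4 > -10. Violating.
Others bid (6, 10, 14): truth gives -10; bid 14 gives -4 > -10. Violating.
Others bid (6, 14, 6): truth gives -10; bid 14 gives -4 > -10. Violating.
Others bid (6, 14, 10): truth gives -10; bid 14 gives -4 > -10. Violating.
Others bid (6, 6, 6): truth gives 0; no alternative beats it.
Others bid (6, 6, 10): truth gives 0; no alternative beats it.
(Checking all 27 profiles: 23 have a profitable deviation, 4 do not.)

23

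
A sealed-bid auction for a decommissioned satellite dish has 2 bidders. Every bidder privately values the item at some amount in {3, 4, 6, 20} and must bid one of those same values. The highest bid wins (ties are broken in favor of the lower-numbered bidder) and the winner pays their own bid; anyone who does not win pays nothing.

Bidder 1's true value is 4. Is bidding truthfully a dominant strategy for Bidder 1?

No

Consider the case where Bidder 2 bids 3.
Truthful bid 4: wins, pays 4, utility 4 - 4 = 0.
Bid 3 instead: wins, pays 3, utility 4 - 3 = 1.
Since 1 > 0, bidding 3 is strictly better here, so truthful bidding is not dominant.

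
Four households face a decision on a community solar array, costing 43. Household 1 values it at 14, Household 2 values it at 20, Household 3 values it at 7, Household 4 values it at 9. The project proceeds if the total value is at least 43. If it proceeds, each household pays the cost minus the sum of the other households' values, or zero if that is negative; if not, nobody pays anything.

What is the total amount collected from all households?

Total value 50 ≥ cost 43, so it is built.
Household 1: others sum to 36; max(0, 43 - 36) = 7.
Household 2: others sum to 30; max(0, 43 - 30) = 13.
Household 3: others sum to 43; max(0, 43 - 43) = 0.
Household 4: others sum to 41; max(0, 43 - 41) = 2.
Total collected = 7 + 13 + 0 + 2 = 22.

22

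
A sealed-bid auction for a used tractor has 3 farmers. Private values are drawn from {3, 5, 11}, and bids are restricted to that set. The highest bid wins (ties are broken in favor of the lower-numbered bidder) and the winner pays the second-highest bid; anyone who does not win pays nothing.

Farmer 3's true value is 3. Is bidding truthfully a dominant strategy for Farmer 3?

Check each profile of the others' bids and compare truth against every alternative bid.
Others bid (3, 3): truth gives 0, best alternative gives 0.
Others bid (3, 5): truth gives 0, best alternative gives 0.
Others bid (3, 11): truth gives 0, best alternative gives 0.
Others bid (5, 3): truth gives 0, best alternative gives 0.
Others bid (5, 5): truth gives 0, best alternative gives 0.
Others bid (5, 11): truth gives 0, best alternative gives 0.
(Remaining 3 profiles checked similarly; truth is weakly best in each.)
In every case the truthful bid is at least as good as any alternative, so it is a dominant strategy.

Yes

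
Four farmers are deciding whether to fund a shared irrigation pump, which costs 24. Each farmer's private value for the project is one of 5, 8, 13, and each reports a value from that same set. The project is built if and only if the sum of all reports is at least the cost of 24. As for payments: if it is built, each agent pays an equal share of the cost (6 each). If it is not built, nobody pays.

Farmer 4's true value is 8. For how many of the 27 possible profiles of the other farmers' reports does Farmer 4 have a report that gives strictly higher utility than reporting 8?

1

Others report (5, 5, 5): truth gives 0; report 13 gives 2 > 0. Violating.
Others report (5, 5, 8): truth gives 2; no alternative beats it.
Others report (5, 5, 13): truth gives 2; no alternative beats it.
(Checking all 27 profiles: 1 has a profitable deviation, 26 do not.)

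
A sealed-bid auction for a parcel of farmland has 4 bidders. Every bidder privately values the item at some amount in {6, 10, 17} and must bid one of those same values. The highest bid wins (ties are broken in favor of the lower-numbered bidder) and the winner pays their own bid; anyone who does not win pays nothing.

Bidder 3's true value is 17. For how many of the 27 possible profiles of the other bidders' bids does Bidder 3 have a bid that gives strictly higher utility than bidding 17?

Others bid (6, 6, 6): truth gives 0; bid 10 gives 7 > 0. Violating.
Others bid (6, 6, 10): truth gives 0; bid 10 gives 7 > 0. Violating.
Others bid (6, 6, 17): truth gives 0; no alternative beats it.
Others bid (6, 10, 6): truth gives 0; no alternative beats it.
(Checking all 27 profiles: 2 have a profitable deviation, 25 do not.)

2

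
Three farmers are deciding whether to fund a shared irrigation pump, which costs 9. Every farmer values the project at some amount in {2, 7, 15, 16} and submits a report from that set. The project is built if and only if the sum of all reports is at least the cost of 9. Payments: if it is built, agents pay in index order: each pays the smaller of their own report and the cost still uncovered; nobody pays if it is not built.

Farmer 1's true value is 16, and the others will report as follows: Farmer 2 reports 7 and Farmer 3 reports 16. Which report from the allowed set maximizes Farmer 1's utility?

2

Report 2: project built, pays 2, utility 16 - 2 = 14.
Report 7: project built, pays 7, utility 16 - 7 = 9.
Report 15: project built, pays 9, utility 16 - 9 = 7.
Report 16: project built, pays 9, utility 16 - 9 = 7.
The best choice is 2 with utility 14.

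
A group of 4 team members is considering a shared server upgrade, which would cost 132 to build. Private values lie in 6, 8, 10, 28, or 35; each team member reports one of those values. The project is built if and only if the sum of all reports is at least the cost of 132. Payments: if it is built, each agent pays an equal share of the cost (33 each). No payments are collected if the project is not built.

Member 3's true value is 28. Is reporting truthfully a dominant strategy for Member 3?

No

Consider the case where Member 1 reports 35, Member 2 reports 35 and Member 4 reports 35.
Truthful report 28: project built, pays 33, utility 28 - 33 = -5.
Report 6 instead: project not built, utility 0.
Since 0 > -5, reporting 6 is strictly better here, so truthful reporting is not dominant.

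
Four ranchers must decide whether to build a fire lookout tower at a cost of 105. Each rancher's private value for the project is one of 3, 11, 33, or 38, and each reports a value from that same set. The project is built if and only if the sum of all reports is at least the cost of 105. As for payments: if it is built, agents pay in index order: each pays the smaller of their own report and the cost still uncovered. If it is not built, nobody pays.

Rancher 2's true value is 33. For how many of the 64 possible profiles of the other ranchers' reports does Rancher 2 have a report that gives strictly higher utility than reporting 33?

8

Others report (33, 33, 33): truth gives 0; report 11 gives 22 > 0. Violating.
Others report (33, 33, 38): truth gives 0; report 3 gives 30 > 0. Violating.
Others report (33, 38, 33): truth gives 0; report 3 gives 30 > 0. Violating.
Others report (33, 38, 38): truth gives 0; report 3 gives 30 > 0. Violating.
Others report (3, 3, 3): truth gives 0; no alternative beats it.
Others report (3, 3, 11): truth gives 0; no alternative beats it.
(Checking all 64 profiles: 8 have a profitable deviation, 56 do not.)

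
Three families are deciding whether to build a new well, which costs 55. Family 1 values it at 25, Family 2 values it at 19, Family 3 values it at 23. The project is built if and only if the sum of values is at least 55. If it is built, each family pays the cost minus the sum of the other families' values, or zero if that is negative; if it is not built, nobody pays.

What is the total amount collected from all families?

31

Total value 67 ≥ cost 55, so it is built.
Family 1: others sum to 42; max(0, 55 - 42) = 13.
Family 2: others sum to 48; max(0, 55 - 48) = 7.
Family 3: others sum to 44; max(0, 55 - 44) = 11.
Total collected = 13 + 7 + 11 = 31.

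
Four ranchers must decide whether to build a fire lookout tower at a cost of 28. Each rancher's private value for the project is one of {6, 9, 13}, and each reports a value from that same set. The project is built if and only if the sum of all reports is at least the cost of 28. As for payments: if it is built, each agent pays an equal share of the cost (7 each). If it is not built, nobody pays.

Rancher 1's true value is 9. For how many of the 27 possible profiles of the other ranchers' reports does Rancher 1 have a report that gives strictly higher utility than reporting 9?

Others report (6, 6, 6): truth gives 0; report 13 gives 2 > 0. Violating.
Others report (6, 6, 9): truth gives 2; no alternative beats it.
Others report (6, 6, 13): truth gives 2; no alternative beats it.
(Checking all 27 profiles: 1 has a profitable deviation, 26 do not.)

1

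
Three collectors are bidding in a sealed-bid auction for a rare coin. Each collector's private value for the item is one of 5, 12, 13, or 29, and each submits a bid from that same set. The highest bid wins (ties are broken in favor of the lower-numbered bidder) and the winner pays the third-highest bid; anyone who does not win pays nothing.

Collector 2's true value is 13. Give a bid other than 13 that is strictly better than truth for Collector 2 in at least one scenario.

Suppose Collector 1 bids 5 and Collector 3 bids 29.
Bid 13: loses, pays 0, utility 0.
Bid 29: wins, pays 5, utility 13 - 5 = 8.
So bidding 29 beats truth here (8 > 0).

29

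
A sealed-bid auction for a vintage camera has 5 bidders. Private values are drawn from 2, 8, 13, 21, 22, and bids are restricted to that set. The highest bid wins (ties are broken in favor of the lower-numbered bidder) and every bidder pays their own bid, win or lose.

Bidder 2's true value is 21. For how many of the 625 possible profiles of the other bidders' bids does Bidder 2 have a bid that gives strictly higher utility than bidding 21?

Others bid (2, 2, 2, 2): truth gives 0; bid 8 gives 13 > 0. Violating.
Others bid (2, 2, 2, 8): truth gives 0; bid 8 gives 13 > 0. Violating.
Others bid (2, 2, 2, 13): truth gives 0; bid 13 gives 8 > 0. Violating.
Others bid (2, 2, 2, 22): truth gives -21; bid 22 gives -1 > -21. Violating.
Others bid (2, 2, 2, 21): truth gives 0; no alternative beats it.
Others bid (2, 2, 8, 21): truth gives 0; no alternative beats it.
(Checking all 625 profiles: 487 have a profitable deviation, 138 do not.)

487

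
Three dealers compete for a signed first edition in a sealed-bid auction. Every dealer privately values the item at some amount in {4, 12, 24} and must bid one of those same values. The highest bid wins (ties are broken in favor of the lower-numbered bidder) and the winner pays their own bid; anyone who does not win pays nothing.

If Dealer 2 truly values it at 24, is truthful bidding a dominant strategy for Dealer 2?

No

Consider the case where Dealer 1 bids 4 and Dealer 3 bids 4.
Truthful bid 24: wins, pays 24, utility 24 - 24 = 0.
Bid 12 instead: wins, pays 12, utility 24 - 12 = 12.
Since 12 > 0, bidding 12 is strictly better here, so truthful bidding is not dominant.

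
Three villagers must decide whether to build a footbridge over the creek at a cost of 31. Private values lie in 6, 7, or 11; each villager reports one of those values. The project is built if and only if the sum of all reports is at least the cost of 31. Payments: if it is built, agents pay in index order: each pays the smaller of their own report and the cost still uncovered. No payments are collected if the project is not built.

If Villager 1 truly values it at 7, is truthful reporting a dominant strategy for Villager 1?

Check each profile of the others' reports and compare truth against every alternative report.
Others report (6, 6): truth gives 0, best alternative gives 0.
Others report (6, 7): truth gives 0, best alternative gives 0.
Others report (6, 11): truth gives 0, best alternative gives 0.
Others report (7, 6): truth gives 0, best alternative gives 0.
Others report (7, 7): truth gives 0, best alternative gives 0.
Others report (7, 11): truth gives 0, best alternative gives 0.
(Remaining 3 profiles checked similarly; truth is weakly best in each.)
In every case the truthful report is at least as good as any alternative, so it is a dominant strategy.

Yes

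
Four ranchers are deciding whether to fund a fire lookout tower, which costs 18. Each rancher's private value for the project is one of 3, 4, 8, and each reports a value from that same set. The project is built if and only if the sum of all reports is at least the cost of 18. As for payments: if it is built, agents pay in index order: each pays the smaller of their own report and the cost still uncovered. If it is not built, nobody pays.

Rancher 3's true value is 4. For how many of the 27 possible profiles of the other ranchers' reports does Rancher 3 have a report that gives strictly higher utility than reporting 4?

Others report (3, 4, 8): truth gives 0; report 3 gives 1 > 0. Violating.
Others report (3, 8, 4): truth gives 0; report 3 gives 1 > 0. Violating.
Others report (3, 8, 8): truth gives 0; report 3 gives 1 > 0. Violating.
Others report (4, 3, 8): truth gives 0; report 3 gives 1 > 0. Violating.
Others report (3, 3, 3): truth gives 0; no alternative beats it.
Others report (3, 3, 4): truth gives 0; no alternative beats it.
(Checking all 27 profiles: 13 have a profitable deviation, 14 do not.)

13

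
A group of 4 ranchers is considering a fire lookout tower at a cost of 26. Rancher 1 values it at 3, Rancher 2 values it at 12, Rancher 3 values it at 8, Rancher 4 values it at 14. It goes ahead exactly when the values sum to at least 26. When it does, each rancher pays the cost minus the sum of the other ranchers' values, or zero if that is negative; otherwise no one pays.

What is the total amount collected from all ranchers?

Total value 37 ≥ cost 26, so it is built.
Rancher 1: others sum to 34; max(0, 26 - 34) = 0.
Rancher 2: others sum to 25; max(0, 26 - 25) = 1.
Rancher 3: others sum to 29; max(0, 26 - 29) = 0.
Rancher 4: others sum to 23; max(0, 26 - 23) = 3.
Total collected = 0 + 1 + 0 + 3 = 4.

4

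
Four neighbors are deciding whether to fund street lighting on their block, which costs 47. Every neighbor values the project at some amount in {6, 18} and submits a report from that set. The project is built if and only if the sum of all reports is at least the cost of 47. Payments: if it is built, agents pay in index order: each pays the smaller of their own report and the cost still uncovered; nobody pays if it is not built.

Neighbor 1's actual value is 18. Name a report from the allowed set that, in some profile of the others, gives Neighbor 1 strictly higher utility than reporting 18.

Suppose Neighbor 2 reports 6, Neighbor 3 reports 18 and Neighbor 4 reports 18.
Report 18: project built, pays 18, utility 18 - 18 = 0.
Report 6: project built, pays 6, utility 18 - 6 = 12.
So reporting 6 beats truth here (12 > 0).

6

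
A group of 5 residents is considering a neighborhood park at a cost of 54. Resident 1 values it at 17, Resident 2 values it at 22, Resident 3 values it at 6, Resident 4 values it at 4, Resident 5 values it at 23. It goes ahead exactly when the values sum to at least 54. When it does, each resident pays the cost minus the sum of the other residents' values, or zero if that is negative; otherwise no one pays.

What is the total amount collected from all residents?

9

Total value 72 ≥ cost 54, so it is built.
Resident 1: others sum to 55; max(0, 54 - 55) = 0.
Resident 2: others sum to 50; max(0, 54 - 50) = 4.
Resident 3: others sum to 66; max(0, 54 - 66) = 0.
Resident 4: others sum to 68; max(0, 54 - 68) = 0.
Resident 5: others sum to 49; max(0, 54 - 49) = 5.
Total collected = 0 + 4 + 0 + 0 + 5 = 9.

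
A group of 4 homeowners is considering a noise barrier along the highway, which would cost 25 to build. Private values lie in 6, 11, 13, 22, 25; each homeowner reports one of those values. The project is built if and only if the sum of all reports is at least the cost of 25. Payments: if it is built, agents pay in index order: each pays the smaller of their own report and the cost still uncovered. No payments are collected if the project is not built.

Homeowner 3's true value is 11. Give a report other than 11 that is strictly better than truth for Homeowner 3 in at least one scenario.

Suppose Homeowner 1 reports 6, Homeowner 2 reports 6 and Homeowner 4 reports 11.
Report 11: project built, pays 11, utility 11 - 11 = 0.
Report 6: project built, pays 6, utility 11 - 6 = 5.
So reporting 6 beats truth here (5 > 0).

6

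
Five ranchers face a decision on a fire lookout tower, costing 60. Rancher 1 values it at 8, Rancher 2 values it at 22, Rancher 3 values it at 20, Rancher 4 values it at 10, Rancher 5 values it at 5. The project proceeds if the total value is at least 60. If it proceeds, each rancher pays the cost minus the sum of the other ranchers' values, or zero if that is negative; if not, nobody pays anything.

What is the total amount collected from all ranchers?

40

Total value 65 ≥ cost 60, so it is built.
Rancher 1: others sum to 57; max(0, 60 - 57) = 3.
Rancher 2: others sum to 43; max(0, 60 - 43) = 17.
Rancher 3: others sum to 45; max(0, 60 - 45) = 15.
Rancher 4: others sum to 55; max(0, 60 - 55) = 5.
Rancher 5: others sum to 60; max(0, 60 - 60) = 0.
Total collected = 3 + 17 + 15 + 5 + 0 = 40.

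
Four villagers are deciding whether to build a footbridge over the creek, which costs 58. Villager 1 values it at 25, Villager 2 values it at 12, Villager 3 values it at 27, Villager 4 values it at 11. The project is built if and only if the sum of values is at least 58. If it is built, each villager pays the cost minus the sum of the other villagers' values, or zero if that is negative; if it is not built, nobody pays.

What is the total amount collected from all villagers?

Total value 75 ≥ cost 58, so it is built.
Villager 1: others sum to 50; max(0, 58 - 50) = 8.
Villager 2: others sum to 63; max(0, 58 - 63) = 0.
Villager 3: others sum to 48; max(0, 58 - 48) = 10.
Villager 4: others sum to 64; max(0, 58 - 64) = 0.
Total collected = 8 + 0 + 10 + 0 = 18.

18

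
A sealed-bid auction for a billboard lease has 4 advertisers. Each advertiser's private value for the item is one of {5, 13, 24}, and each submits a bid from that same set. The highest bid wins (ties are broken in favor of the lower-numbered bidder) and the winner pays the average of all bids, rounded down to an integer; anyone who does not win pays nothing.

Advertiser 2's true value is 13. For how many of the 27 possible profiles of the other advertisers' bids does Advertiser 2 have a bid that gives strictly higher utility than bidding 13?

1

Others bid (13, 5, 5): truth gives 0; bid 24 gives 2 > 0. Violating.
Others bid (5, 5, 5): truth gives 6; no alternative beats it.
Others bid (5, 5, 13): truth gives 4; no alternative beats it.
(Checking all 27 profiles: 1 has a profitable deviation, 26 do not.)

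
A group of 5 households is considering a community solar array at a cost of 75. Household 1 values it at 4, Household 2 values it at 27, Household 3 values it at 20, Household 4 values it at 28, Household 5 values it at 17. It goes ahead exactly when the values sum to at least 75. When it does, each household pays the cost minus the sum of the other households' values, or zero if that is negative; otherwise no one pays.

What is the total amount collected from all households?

13

Total value 96 ≥ cost 75, so it is built.
Household 1: others sum to 92; max(0, 75 - 92) = 0.
Household 2: others sum to 69; max(0, 75 - 69) = 6.
Household 3: others sum to 76; max(0, 75 - 76) = 0.
Household 4: others sum to 68; max(0, 75 - 68) = 7.
Household 5: others sum to 79; max(0, 75 - 79) = 0.
Total collected = 0 + 6 + 0 + 7 + 0 = 13.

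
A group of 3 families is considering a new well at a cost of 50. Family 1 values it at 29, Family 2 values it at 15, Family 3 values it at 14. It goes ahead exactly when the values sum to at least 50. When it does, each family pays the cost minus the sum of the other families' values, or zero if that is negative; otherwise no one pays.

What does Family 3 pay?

6

Total value 58 ≥ cost 50, so the project is built.
The other families' values sum to 44.
Cost minus that sum is 50 - 44 = 6.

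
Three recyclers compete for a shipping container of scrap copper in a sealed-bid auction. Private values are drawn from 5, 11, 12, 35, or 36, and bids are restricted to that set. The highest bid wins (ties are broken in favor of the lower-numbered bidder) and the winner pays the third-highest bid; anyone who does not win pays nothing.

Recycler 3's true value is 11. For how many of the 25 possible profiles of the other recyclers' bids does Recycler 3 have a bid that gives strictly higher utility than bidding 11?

Others bid (5, 11): truth gives 0; bid 12 gives 6 > 0. Violating.
Others bid (5, 12): truth gives 0; bid 35 gives 6 > 0. Violating.
Others bid (5, 35): truth gives 0; bid 36 gives 6 > 0. Violating.
Others bid (11, 5): truth gives 0; bid 12 gives 6 > 0. Violating.
Others bid (5, 5): truth gives 6; no alternative beats it.
Others bid (5, 36): truth gives 0; no alternative beats it.
(Checking all 25 profiles: 6 have a profitable deviation, 19 do not.)

6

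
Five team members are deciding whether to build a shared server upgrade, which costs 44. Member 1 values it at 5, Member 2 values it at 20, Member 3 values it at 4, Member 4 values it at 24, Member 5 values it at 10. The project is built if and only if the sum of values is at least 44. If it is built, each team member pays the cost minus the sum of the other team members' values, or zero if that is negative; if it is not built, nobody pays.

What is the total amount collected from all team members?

Total value 63 ≥ cost 44, so it is built.
Member 1: others sum to 58; max(0, 44 - 58) = 0.
Member 2: others sum to 43; max(0, 44 - 43) = 1.
Member 3: others sum to 59; max(0, 44 - 59) = 0.
Member 4: others sum to 39; max(0, 44 - 39) = 5.
Member 5: others sum to 53; max(0, 44 - 53) = 0.
Total collected = 0 + 1 + 0 + 5 + 0 = 6.

6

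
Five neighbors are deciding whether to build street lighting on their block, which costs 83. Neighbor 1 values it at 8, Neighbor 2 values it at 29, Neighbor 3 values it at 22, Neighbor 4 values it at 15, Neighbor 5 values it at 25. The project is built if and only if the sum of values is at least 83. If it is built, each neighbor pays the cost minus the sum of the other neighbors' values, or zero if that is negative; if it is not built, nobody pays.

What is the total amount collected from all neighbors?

28

Total value 99 ≥ cost 83, so it is built.
Neighbor 1: others sum to 91; max(0, 83 - 91) = 0.
Neighbor 2: others sum to 70; max(0, 83 - 70) = 13.
Neighbor 3: others sum to 77; max(0, 83 - 77) = 6.
Neighbor 4: others sum to 84; max(0, 83 - 84) = 0.
Neighbor 5: others sum to 74; max(0, 83 - 74) = 9.
Total collected = 0 + 13 + 6 + 0 + 9 = 28.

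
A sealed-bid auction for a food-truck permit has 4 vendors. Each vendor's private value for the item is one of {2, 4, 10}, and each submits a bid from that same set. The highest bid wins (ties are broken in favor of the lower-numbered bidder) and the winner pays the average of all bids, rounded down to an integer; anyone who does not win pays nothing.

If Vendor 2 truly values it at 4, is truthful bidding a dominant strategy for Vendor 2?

Check each profile of the others' bids and compare truth against every alternative bid.
Others bid (2, 2, 2): truth gives 2, best alternative gives 0.
Others bid (2, 2, 4): truth gives 1, best alternative gives 0.
Others bid (2, 4, 2): truth gives 1, best alternative gives 0.
Others bid (2, 4, 4): truth gives 1, best alternative gives 0.
Others bid (2, 2, 10): truth gives 0, best alternative gives 0.
Others bid (2, 4, 10): truth gives 0, best alternative gives 0.
(Remaining 21 profiles checked similarly; truth is weakly best in each.)
In every case the truthful bid is at least as good as any alternative, so it is a dominant strategy.

Yes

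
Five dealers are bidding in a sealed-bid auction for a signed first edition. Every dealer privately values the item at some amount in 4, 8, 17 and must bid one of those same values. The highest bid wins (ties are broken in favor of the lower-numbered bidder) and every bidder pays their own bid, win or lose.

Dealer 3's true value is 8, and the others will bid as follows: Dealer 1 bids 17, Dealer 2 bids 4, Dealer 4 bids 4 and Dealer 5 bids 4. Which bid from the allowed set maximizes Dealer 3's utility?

4

Bid 4: loses but pays 4, utility -4.
Bid 8: loses but pays 8, utility -8.
Bid 17: loses but pays 17, utility -17.
The best choice is 4 with utility -4.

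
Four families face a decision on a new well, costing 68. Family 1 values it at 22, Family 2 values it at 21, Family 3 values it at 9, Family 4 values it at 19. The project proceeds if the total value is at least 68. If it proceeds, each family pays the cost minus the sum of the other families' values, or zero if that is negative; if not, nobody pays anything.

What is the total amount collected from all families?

59

Total value 71 ≥ cost 68, so it is built.
Family 1: others sum to 49; max(0, 68 - 49) = 19.
Family 2: others sum to 50; max(0, 68 - 50) = 18.
Family 3: others sum to 62; max(0, 68 - 62) = 6.
Family 4: others sum to 52; max(0, 68 - 52) = 16.
Total collected = 19 + 18 + 6 + 16 = 59.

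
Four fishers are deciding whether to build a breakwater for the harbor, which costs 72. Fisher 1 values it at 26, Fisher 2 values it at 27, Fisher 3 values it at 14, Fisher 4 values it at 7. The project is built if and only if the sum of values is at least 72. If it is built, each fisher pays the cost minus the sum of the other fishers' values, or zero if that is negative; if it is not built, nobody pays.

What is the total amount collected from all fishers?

Total value 74 ≥ cost 72, so it is built.
Fisher 1: others sum to 48; max(0, 72 - 48) = 24.
Fisher 2: others sum to 47; max(0, 72 - 47) = 25.
Fisher 3: others sum to 60; max(0, 72 - 60) = 12.
Fisher 4: others sum to 67; max(0, 72 - 67) = 5.
Total collected = 24 + 25 + 12 + 5 = 66.

66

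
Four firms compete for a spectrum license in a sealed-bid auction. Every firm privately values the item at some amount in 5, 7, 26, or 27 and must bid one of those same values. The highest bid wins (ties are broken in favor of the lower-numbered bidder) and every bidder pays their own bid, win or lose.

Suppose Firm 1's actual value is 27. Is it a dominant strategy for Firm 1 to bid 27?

No

Consider the case where Firm 2 bids 5, Firm 3 bids 5 and Firm 4 bids 5.
Truthful bid 27: wins, pays 27, utility 27 - 27 = 0.
Bid 5 instead: wins, pays 5, utility 27 - 5 = 22.
Since 22 > 0, bidding 5 is strictly better here, so truthful bidding is not dominant.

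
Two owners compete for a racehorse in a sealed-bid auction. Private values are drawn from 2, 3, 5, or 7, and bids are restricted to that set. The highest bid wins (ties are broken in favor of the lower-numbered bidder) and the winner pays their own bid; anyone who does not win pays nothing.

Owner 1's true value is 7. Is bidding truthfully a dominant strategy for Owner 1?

Consider the case where Owner 2 bids 2.
Truthful bid 7: wins, pays 7, utility 7 - 7 = 0.
Bid 2 instead: wins, pays 2, utility 7 - 2 = 5.
Since 5 > 0, bidding 2 is strictly better here, so truthful bidding is not dominant.

No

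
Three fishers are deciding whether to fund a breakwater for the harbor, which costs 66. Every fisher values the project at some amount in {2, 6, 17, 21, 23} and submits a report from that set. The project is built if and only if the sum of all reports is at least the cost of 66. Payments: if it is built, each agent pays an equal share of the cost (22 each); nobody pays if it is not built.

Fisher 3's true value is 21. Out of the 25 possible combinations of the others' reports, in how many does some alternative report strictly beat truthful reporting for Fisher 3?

Others report (23, 23): truth gives -1; report 2 gives 0 > -1. Violating.
Others report (2, 2): truth gives 0; no alternative beats it.
Others report (2, 6): truth gives 0; no alternative beats it.
(Checking all 25 profiles: 1 has a profitable deviation, 24 do not.)

1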